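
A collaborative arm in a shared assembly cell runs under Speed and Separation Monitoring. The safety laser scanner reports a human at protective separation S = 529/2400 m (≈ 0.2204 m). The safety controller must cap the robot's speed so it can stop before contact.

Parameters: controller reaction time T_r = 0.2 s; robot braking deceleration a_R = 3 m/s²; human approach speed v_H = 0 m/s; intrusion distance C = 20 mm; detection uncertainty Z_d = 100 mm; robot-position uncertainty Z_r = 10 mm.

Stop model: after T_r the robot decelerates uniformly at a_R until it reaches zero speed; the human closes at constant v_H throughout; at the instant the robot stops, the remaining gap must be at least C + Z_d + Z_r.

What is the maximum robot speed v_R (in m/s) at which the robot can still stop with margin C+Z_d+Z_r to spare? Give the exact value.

quadratic (1/6)·v² + (1/5)·v + (-217/2400) = 0
  disc = (1/5)² − 4·(1/6)·(-217/2400) = 361/3600 ; √disc = 19/60
  v_R = (−(1/5) + 19/60) / (2·(1/6)) = 7/20 m/s
check:
stop time T_s = (7/20)/3 = 0.1167 s
robot covers v_R·T_r = 0.3500·0.2000 = 0.0700 m before braking
braking distance = 0.3500²/(2·3.0000) = 0.0204 m
person approaches 0.0000·(0.2000+0.1167) = 0.0000 m
C+Z_d+Z_r = 0.0200+0.1000+0.0100 = 0.1300 m
sum ≈ 0.0700+0.0204+0.0000+0.1300 ≈ 0.2204 m = S ✓

v_R_max = 7/20 m/s = 0.3500 m/s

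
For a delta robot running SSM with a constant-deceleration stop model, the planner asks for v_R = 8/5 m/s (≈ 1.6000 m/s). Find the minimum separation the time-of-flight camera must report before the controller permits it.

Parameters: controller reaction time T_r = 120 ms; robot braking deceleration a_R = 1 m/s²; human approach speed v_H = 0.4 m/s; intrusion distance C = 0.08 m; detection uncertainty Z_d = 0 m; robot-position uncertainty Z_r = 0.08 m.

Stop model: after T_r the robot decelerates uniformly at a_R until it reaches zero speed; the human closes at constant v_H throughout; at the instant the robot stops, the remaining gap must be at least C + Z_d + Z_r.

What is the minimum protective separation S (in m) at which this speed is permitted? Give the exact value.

T_s = v_R/a_R = (8/5)/1 = 1.6000 s
robot in T_r: 1.6000·0.1200 = 0.1920 m
robot covers 1.6000·1.6000 − ½·1.0000·1.6000² = 1.2800 m while stopping
human over T_r+T_s: 0.4000·(0.1200+1.6000) = 0.6880 m
residual clearance needed = 0.0800+0.0000+0.0800 = 0.1600 m
S_min ≈ 0.1920+1.2800+0.6880+0.1600  ⇒  S_min = 58/25 m

S_min = 58/25 m = 2.3200 m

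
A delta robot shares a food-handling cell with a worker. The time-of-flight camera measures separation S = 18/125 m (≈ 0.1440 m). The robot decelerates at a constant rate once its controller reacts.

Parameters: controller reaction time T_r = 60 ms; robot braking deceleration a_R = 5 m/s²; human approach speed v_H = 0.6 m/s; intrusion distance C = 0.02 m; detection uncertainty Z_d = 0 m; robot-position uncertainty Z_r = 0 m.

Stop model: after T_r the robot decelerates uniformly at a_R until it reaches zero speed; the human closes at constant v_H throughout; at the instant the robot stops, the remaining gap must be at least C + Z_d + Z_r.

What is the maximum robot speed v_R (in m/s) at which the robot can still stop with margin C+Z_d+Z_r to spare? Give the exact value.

at the boundary: (1/10)·v² + (9/50)·v + (-11/125) = 0
  disc = (9/50)² − 4·(1/10)·(-11/125) = 169/2500 ; √disc = 13/50
  v_R = (−(9/50) + 13/50) / (2·(1/10)) = 2/5 m/s
check:
T_s = v_R/a_R = (2/5)/5 = 0.0800 s
robot in T_r: 0.4000·0.0600 = 0.0240 m
braking distance = 0.4000²/(2·5.0000) = 0.0160 m
person approaches 0.6000·(0.0600+0.0800) = 0.0840 m
residual clearance needed = 0.0200+0.0000+0.0000 = 0.0200 m
sum ≈ 0.0240+0.0160+0.0840+0.0200 ≈ 0.1440 m = S ✓

v_R_max = 2/5 m/s = 0.4000 m/s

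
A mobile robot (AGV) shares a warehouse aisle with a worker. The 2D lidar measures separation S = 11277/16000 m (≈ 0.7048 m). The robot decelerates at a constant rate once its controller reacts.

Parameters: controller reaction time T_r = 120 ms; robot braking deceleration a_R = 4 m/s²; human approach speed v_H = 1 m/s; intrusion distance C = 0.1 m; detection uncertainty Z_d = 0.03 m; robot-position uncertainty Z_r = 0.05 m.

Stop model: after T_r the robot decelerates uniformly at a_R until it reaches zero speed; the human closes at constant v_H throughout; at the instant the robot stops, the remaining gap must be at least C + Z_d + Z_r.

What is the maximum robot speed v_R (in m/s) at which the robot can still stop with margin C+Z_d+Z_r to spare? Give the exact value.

quadratic (1/8)·v² + (37/100)·v + (-6477/16000) = 0
  disc = (37/100)² − 4·(1/8)·(-6477/16000) = 54289/160000 ; √disc = 233/400
  v_R = (−(37/100) + 233/400) / (2·(1/8)) = 17/20 m/s
check:
braking lasts T_s = (17/20)/4 = 0.2125 s
robot covers v_R·T_r = 0.8500·0.1200 = 0.1020 m before braking
robot under decel: 0.8500²/(2·4.0000) = 0.0903 m
human over T_r+T_s: 1.0000·(0.1200+0.2125) = 0.3325 m
margins: 0.1000+0.0300+0.0500 = 0.1800 m
sum ≈ 0.1020+0.0903+0.3325+0.1800 ≈ 0.7048 m = S ✓

v_R_max = 17/20 m/s = 0.8500 m/s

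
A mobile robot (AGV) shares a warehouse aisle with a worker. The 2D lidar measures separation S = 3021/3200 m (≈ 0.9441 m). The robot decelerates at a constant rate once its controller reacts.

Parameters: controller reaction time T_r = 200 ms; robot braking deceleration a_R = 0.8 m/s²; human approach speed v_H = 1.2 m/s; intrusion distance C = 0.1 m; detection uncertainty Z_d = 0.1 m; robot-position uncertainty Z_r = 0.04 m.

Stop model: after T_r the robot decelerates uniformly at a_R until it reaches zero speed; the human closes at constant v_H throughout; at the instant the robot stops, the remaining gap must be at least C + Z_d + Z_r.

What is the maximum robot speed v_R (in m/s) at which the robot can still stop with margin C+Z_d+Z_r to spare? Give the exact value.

v_R_max = 1/4 m/s = 0.2500 m/s

collect terms ⇒ (5/8)·v_R² + (17/10)·v_R + (-297/640) = 0
  disc = (17/10)² − 4·(5/8)·(-297/640) = 25921/6400 ; √disc = 161/80
  v_R = (−(17/10) + 161/80) / (2·(5/8)) = 1/4 m/s
check:
braking lasts T_s = (1/4)/(4/5) = 0.3125 s
robot covers v_R·T_r = 0.2500·0.2000 = 0.0500 m before braking
robot under decel: 0.2500²/(2·0.8000) = 0.0391 m
human over T_r+T_s: 1.2000·(0.2000+0.3125) = 0.6150 m
residual clearance needed = 0.1000+0.1000+0.0400 = 0.2400 m
sum ≈ 0.0500+0.0391+0.6150+0.2400 ≈ 0.9441 m = S ✓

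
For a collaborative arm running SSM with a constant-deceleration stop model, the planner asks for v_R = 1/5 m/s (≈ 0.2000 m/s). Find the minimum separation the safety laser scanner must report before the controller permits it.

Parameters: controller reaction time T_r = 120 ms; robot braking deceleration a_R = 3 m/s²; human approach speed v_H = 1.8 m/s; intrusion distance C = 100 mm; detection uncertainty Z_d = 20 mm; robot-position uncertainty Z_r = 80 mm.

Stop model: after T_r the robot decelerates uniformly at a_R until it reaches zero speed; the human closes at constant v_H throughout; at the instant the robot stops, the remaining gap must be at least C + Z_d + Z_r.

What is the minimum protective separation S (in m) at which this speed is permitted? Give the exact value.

S_min = 17/30 m = 0.5667 m

stop time T_s = (1/5)/3 = 0.0667 s
robot covers v_R·T_r = 0.2000·0.1200 = 0.0240 m before braking
robot covers 0.2000·0.0667 − ½·3.0000·0.0667² = 0.0067 m while stopping
human closes 1.8000·0.1867 = 0.3360 m
C+Z_d+Z_r = 0.1000+0.0200+0.0800 = 0.2000 m
S_min ≈ 0.0240+0.0067+0.3360+0.2000  ⇒  S_min = 17/30 m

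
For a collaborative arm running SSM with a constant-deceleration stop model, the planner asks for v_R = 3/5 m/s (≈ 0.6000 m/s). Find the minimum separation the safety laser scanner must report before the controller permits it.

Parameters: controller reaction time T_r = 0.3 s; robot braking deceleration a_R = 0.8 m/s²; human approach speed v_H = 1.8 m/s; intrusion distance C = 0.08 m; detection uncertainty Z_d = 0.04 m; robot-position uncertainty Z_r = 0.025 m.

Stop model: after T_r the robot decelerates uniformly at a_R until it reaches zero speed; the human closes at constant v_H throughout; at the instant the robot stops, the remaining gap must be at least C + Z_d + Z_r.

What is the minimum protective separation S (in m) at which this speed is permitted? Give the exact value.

braking lasts T_s = (3/5)/(4/5) = 0.7500 s
robot covers v_R·T_r = 0.6000·0.3000 = 0.1800 m before braking
braking distance = 0.6000²/(2·0.8000) = 0.2250 m
human over T_r+T_s: 1.8000·(0.3000+0.7500) = 1.8900 m
margins: 0.0800+0.0400+0.0250 = 0.1450 m
S_min ≈ 0.1800+0.2250+1.8900+0.1450  ⇒  S_min = 61/25 m

S_min = 61/25 m = 2.4400 m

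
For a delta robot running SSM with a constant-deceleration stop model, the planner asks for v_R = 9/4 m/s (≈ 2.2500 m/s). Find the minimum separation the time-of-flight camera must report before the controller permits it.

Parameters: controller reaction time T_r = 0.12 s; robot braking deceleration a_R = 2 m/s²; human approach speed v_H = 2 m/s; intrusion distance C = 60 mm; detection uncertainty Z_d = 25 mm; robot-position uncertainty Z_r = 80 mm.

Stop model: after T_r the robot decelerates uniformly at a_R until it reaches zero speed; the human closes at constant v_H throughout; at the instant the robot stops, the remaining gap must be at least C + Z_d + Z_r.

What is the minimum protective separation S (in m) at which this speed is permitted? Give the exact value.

T_s = v_R/a_R = (9/4)/2 = 1.1250 s
robot in T_r: 2.2500·0.1200 = 0.2700 m
braking distance = 2.2500²/(2·2.0000) = 1.2656 m
human closes 2.0000·1.2450 = 2.4900 m
residual clearance needed = 0.0600+0.0250+0.0800 = 0.1650 m
S_min ≈ 0.2700+1.2656+2.4900+0.1650  ⇒  S_min = 1341/320 m

S_min = 1341/320 m = 4.1906 m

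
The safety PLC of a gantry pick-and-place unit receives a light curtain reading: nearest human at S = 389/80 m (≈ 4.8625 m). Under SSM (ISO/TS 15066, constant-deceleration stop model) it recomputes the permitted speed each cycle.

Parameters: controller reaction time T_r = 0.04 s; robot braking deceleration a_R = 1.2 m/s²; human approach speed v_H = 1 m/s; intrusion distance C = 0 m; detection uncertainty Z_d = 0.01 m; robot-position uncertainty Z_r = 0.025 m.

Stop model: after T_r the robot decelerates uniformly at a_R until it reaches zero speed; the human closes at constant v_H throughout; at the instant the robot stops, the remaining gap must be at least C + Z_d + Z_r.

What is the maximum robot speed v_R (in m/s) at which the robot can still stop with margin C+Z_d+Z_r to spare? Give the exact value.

collect terms ⇒ (5/12)·v_R² + (131/150)·v_R + (-383/80) = 0
  disc = (131/150)² − 4·(5/12)·(-383/80) = 786769/90000 ; √disc = 887/300
  v_R = (−(131/150) + 887/300) / (2·(5/12)) = 5/2 m/s
check:
braking lasts T_s = (5/2)/(6/5) = 2.0833 s
reaction-phase robot travel = 2.5000·0.0400 = 0.1000 m
robot covers 2.5000·2.0833 − ½·1.2000·2.0833² = 2.6042 m while stopping
person approaches 1.0000·(0.0400+2.0833) = 2.1233 m
margins: 0.0000+0.0100+0.0250 = 0.0350 m
sum ≈ 0.1000+2.6042+2.1233+0.0350 ≈ 4.8625 m = S ✓

v_R_max = 5/2 m/s = 2.5000 m/s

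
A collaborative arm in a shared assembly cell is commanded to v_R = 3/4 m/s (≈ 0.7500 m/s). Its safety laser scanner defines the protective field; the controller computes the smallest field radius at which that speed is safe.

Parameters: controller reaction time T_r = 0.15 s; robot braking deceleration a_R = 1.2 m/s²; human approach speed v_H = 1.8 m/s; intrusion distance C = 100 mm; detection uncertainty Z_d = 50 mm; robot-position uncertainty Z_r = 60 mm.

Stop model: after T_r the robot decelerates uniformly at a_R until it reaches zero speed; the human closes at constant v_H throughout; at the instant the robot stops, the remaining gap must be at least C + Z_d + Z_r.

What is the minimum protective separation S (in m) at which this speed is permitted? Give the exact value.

braking lasts T_s = (3/4)/(6/5) = 0.6250 s
robot in T_r: 0.7500·0.1500 = 0.1125 m
braking distance = 0.7500²/(2·1.2000) = 0.2344 m
human over T_r+T_s: 1.8000·(0.1500+0.6250) = 1.3950 m
margins: 0.1000+0.0500+0.0600 = 0.2100 m
S_min ≈ 0.1125+0.2344+1.3950+0.2100  ⇒  S_min = 3123/1600 m

S_min = 3123/1600 m = 1.9519 m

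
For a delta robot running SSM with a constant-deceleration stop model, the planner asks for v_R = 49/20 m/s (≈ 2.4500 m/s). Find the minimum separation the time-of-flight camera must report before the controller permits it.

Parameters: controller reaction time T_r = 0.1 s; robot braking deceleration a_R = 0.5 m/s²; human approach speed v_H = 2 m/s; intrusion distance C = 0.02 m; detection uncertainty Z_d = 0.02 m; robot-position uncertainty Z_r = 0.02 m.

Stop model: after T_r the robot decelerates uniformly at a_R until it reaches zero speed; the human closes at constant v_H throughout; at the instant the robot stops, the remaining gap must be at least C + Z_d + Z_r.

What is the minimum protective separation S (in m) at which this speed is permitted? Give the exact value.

stop time T_s = (49/20)/(1/2) = 4.9000 s
reaction-phase robot travel = 2.4500·0.1000 = 0.2450 m
braking distance = 2.4500²/(2·0.5000) = 6.0025 m
person approaches 2.0000·(0.1000+4.9000) = 10.0000 m
margins: 0.0200+0.0200+0.0200 = 0.0600 m
S_min ≈ 0.2450+6.0025+10.0000+0.0600  ⇒  S_min = 6523/400 m

S_min = 6523/400 m = 16.3075 m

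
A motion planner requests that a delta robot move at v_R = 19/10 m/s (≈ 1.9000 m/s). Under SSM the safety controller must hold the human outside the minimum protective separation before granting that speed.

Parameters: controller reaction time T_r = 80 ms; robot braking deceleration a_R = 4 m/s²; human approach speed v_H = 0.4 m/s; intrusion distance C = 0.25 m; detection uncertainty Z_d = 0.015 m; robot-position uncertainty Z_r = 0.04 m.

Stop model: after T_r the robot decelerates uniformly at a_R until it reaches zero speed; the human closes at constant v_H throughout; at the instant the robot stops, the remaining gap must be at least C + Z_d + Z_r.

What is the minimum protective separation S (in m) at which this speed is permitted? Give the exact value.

S_min = 4521/4000 m = 1.1302 m

stop time T_s = (19/10)/4 = 0.4750 s
robot covers v_R·T_r = 1.9000·0.0800 = 0.1520 m before braking
braking distance = 1.9000²/(2·4.0000) = 0.4512 m
person approaches 0.4000·(0.0800+0.4750) = 0.2220 m
margins: 0.2500+0.0150+0.0400 = 0.3050 m
S_min ≈ 0.1520+0.4512+0.2220+0.3050  ⇒  S_min = 4521/4000 m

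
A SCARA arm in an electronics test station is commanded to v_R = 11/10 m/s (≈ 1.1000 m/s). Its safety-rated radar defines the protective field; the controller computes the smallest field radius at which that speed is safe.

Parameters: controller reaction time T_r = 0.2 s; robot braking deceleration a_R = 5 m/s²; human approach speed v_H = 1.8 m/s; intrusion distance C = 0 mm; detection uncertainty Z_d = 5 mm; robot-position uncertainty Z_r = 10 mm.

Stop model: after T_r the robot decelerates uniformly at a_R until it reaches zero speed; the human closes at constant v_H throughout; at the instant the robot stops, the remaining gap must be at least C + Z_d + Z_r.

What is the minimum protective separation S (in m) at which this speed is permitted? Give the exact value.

stop time T_s = (11/10)/5 = 0.2200 s
reaction-phase robot travel = 1.1000·0.2000 = 0.2200 m
braking distance = 1.1000²/(2·5.0000) = 0.1210 m
person approaches 1.8000·(0.2000+0.2200) = 0.7560 m
margins: 0.0000+0.0050+0.0100 = 0.0150 m
S_min ≈ 0.2200+0.1210+0.7560+0.0150  ⇒  S_min = 139/125 m

S_min = 139/125 m = 1.1120 m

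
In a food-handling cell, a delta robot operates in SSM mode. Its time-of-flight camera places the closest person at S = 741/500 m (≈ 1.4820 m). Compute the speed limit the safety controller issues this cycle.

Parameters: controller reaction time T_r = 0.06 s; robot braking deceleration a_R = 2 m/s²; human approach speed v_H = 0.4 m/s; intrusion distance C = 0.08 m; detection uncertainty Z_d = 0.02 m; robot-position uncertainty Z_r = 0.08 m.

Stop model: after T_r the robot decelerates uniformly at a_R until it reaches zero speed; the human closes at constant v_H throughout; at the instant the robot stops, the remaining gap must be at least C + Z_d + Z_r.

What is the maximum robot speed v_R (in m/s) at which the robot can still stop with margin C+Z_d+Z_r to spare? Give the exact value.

at the boundary: (1/4)·v² + (13/50)·v + (-639/500) = 0
  disc = (13/50)² − 4·(1/4)·(-639/500) = 841/625 ; √disc = 29/25
  v_R = (−(13/50) + 29/25) / (2·(1/4)) = 9/5 m/s
check:
stop time T_s = (9/5)/2 = 0.9000 s
robot in T_r: 1.8000·0.0600 = 0.1080 m
robot covers 1.8000·0.9000 − ½·2.0000·0.9000² = 0.8100 m while stopping
human over T_r+T_s: 0.4000·(0.0600+0.9000) = 0.3840 m
margins: 0.0800+0.0200+0.0800 = 0.1800 m
sum ≈ 0.1080+0.8100+0.3840+0.1800 ≈ 1.4820 m = S ✓

v_R_max = 9/5 m/s = 1.8000 m/s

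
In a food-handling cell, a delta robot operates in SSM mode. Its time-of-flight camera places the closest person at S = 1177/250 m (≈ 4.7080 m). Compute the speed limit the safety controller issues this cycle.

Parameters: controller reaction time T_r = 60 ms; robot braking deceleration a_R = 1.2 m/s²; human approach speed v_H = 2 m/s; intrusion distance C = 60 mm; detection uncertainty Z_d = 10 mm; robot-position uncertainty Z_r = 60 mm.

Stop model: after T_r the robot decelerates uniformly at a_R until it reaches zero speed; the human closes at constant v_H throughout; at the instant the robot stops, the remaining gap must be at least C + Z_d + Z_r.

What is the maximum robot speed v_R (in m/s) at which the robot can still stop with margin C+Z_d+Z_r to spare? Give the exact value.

at the boundary: (5/12)·v² + (259/150)·v + (-2229/500) = 0
  disc = (259/150)² − 4·(5/12)·(-2229/500) = 58564/5625 ; √disc = 242/75
  v_R = (−(259/150) + 242/75) / (2·(5/12)) = 9/5 m/s
check:
braking lasts T_s = (9/5)/(6/5) = 1.5000 s
robot covers v_R·T_r = 1.8000·0.0600 = 0.1080 m before braking
robot covers 1.8000·1.5000 − ½·1.2000·1.5000² = 1.3500 m while stopping
human over T_r+T_s: 2.0000·(0.0600+1.5000) = 3.1200 m
C+Z_d+Z_r = 0.0600+0.0100+0.0600 = 0.1300 m
sum ≈ 0.1080+1.3500+3.1200+0.1300 ≈ 4.7080 m = S ✓

v_R_max = 9/5 m/s = 1.8000 m/s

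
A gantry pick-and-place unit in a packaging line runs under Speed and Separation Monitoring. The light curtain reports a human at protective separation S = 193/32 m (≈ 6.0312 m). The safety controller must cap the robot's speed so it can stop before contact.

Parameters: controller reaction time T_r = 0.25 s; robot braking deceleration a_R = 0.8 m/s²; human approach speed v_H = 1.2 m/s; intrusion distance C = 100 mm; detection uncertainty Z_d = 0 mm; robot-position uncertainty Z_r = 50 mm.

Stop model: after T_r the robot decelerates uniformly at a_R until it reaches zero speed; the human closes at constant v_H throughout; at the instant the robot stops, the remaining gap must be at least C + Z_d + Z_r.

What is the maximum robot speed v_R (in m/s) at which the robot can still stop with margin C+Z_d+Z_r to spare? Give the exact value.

v_R_max = 19/10 m/s = 1.9000 m/s

quadratic (5/8)·v² + (7/4)·v + (-893/160) = 0
  disc = (7/4)² − 4·(5/8)·(-893/160) = 1089/64 ; √disc = 33/8
  v_R = (−(7/4) + 33/8) / (2·(5/8)) = 19/10 m/s
check:
T_s = v_R/a_R = (19/10)/(4/5) = 2.3750 s
reaction-phase robot travel = 1.9000·0.2500 = 0.4750 m
robot under decel: 1.9000²/(2·0.8000) = 2.2563 m
human over T_r+T_s: 1.2000·(0.2500+2.3750) = 3.1500 m
margins: 0.1000+0.0000+0.0500 = 0.1500 m
sum ≈ 0.4750+2.2563+3.1500+0.1500 ≈ 6.0312 m = S ✓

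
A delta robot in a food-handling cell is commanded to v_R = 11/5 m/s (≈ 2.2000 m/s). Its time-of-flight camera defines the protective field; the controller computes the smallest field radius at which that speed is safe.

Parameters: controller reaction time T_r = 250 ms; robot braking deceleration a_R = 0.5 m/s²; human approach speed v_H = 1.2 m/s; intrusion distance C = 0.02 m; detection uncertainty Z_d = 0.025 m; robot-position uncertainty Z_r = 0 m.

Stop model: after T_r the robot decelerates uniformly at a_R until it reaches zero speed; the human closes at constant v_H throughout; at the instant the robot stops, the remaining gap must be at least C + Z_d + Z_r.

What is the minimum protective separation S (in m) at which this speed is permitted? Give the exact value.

braking lasts T_s = (11/5)/(1/2) = 4.4000 s
reaction-phase robot travel = 2.2000·0.2500 = 0.5500 m
robot covers 2.2000·4.4000 − ½·0.5000·4.4000² = 4.8400 m while stopping
human over T_r+T_s: 1.2000·(0.2500+4.4000) = 5.5800 m
margins: 0.0200+0.0250+0.0000 = 0.0450 m
S_min ≈ 0.5500+4.8400+5.5800+0.0450  ⇒  S_min = 2203/200 m

S_min = 2203/200 m = 11.0150 m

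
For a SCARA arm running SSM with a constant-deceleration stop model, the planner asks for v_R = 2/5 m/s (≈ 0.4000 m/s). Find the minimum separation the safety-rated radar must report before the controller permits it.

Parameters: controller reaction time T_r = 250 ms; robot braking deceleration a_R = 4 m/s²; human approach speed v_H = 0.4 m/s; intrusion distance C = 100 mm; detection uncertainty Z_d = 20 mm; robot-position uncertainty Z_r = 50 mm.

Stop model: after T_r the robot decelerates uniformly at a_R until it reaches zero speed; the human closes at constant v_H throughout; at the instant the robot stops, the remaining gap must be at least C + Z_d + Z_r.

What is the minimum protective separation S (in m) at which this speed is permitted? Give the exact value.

stop time T_s = (2/5)/4 = 0.1000 s
robot covers v_R·T_r = 0.4000·0.2500 = 0.1000 m before braking
robot under decel: 0.4000²/(2·4.0000) = 0.0200 m
human over T_r+T_s: 0.4000·(0.2500+0.1000) = 0.1400 m
residual clearance needed = 0.1000+0.0200+0.0500 = 0.1700 m
S_min ≈ 0.1000+0.0200+0.1400+0.1700  ⇒  S_min = 43/100 m

S_min = 43/100 m = 0.4300 m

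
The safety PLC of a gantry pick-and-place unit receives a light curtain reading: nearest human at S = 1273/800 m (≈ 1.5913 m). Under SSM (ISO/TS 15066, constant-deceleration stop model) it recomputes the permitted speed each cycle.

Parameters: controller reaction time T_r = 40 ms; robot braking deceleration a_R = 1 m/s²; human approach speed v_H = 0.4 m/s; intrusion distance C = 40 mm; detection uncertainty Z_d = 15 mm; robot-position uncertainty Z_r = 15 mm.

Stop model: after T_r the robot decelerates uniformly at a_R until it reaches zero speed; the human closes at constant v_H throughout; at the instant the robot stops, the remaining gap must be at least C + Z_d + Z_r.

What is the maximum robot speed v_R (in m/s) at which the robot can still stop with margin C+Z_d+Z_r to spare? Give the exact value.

collect terms ⇒ (1/2)·v_R² + (11/25)·v_R + (-6021/4000) = 0
  disc = (11/25)² − 4·(1/2)·(-6021/4000) = 32041/10000 ; √disc = 179/100
  v_R = (−(11/25) + 179/100) / (2·(1/2)) = 27/20 m/s
check:
stop time T_s = (27/20)/1 = 1.3500 s
reaction-phase robot travel = 1.3500·0.0400 = 0.0540 m
robot under decel: 1.3500²/(2·1.0000) = 0.9113 m
human over T_r+T_s: 0.4000·(0.0400+1.3500) = 0.5560 m
margins: 0.0400+0.0150+0.0150 = 0.0700 m
sum ≈ 0.0540+0.9113+0.5560+0.0700 ≈ 1.5913 m = S ✓

v_R_max = 27/20 m/s = 1.3500 m/s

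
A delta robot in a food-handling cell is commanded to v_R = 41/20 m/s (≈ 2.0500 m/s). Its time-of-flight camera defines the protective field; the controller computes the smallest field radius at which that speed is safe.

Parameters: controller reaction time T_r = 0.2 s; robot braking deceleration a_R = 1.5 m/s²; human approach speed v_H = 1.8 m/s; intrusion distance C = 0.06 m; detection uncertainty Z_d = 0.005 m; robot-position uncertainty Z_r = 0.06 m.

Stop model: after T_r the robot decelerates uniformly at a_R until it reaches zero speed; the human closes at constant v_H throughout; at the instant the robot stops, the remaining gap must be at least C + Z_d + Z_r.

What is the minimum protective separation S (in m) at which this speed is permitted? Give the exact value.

S_min = 5707/1200 m = 4.7558 m

braking lasts T_s = (41/20)/(3/2) = 1.3667 s
robot covers v_R·T_r = 2.0500·0.2000 = 0.4100 m before braking
braking distance = 2.0500²/(2·1.5000) = 1.4008 m
human over T_r+T_s: 1.8000·(0.2000+1.3667) = 2.8200 m
C+Z_d+Z_r = 0.0600+0.0050+0.0600 = 0.1250 m
S_min ≈ 0.4100+1.4008+2.8200+0.1250  ⇒  S_min = 5707/1200 m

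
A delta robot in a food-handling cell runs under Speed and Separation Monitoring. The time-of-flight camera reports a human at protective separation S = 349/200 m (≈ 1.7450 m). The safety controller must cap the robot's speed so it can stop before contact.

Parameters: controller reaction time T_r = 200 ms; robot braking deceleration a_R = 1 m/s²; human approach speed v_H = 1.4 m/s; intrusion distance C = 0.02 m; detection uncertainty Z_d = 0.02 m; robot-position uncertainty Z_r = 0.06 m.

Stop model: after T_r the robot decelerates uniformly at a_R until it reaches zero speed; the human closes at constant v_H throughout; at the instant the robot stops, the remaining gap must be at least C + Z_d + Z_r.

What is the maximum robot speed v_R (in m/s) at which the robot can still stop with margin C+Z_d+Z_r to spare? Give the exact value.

quadratic (1/2)·v² + (8/5)·v + (-273/200) = 0
  disc = (8/5)² − 4·(1/2)·(-273/200) = 529/100 ; √disc = 23/10
  v_R = (−(8/5) + 23/10) / (2·(1/2)) = 7/10 m/s
check:
stop time T_s = (7/10)/1 = 0.7000 s
robot in T_r: 0.7000·0.2000 = 0.1400 m
robot under decel: 0.7000²/(2·1.0000) = 0.2450 m
human over T_r+T_s: 1.4000·(0.2000+0.7000) = 1.2600 m
C+Z_d+Z_r = 0.0200+0.0200+0.0600 = 0.1000 m
sum ≈ 0.1400+0.2450+1.2600+0.1000 ≈ 1.7450 m = S ✓

v_R_max = 7/10 m/s = 0.7000 m/s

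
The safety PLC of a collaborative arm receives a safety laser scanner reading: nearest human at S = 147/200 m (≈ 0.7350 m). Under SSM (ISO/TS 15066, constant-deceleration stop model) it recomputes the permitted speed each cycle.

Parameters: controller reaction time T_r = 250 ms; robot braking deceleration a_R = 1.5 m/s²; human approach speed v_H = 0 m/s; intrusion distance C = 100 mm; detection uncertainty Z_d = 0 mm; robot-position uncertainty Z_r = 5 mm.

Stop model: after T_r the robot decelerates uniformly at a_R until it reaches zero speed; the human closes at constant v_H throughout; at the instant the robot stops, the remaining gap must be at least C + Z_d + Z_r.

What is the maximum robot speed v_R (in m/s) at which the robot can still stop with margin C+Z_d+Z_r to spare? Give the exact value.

quadratic (1/3)·v² + (1/4)·v + (-63/100) = 0
  disc = (1/4)² − 4·(1/3)·(-63/100) = 361/400 ; √disc = 19/20
  v_R = (−(1/4) + 19/20) / (2·(1/3)) = 21/20 m/s
check:
stop time T_s = (21/20)/(3/2) = 0.7000 s
reaction-phase robot travel = 1.0500·0.2500 = 0.2625 m
robot covers 1.0500·0.7000 − ½·1.5000·0.7000² = 0.3675 m while stopping
human over T_r+T_s: 0.0000·(0.2500+0.7000) = 0.0000 m
margins: 0.1000+0.0000+0.0050 = 0.1050 m
sum ≈ 0.2625+0.3675+0.0000+0.1050 ≈ 0.7350 m = S ✓

v_R_max = 21/20 m/s = 1.0500 m/s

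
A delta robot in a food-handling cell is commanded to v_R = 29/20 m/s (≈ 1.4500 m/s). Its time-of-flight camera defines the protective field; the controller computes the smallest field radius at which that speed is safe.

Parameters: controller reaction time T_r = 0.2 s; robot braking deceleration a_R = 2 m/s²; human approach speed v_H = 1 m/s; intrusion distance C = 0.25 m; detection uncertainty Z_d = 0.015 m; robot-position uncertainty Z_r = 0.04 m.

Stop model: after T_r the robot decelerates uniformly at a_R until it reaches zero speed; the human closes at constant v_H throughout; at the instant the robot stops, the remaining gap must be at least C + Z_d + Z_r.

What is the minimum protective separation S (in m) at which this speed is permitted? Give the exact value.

stop time T_s = (29/20)/2 = 0.7250 s
robot in T_r: 1.4500·0.2000 = 0.2900 m
robot under decel: 1.4500²/(2·2.0000) = 0.5256 m
human closes 1.0000·0.9250 = 0.9250 m
C+Z_d+Z_r = 0.2500+0.0150+0.0400 = 0.3050 m
S_min ≈ 0.2900+0.5256+0.9250+0.3050  ⇒  S_min = 3273/1600 m

S_min = 3273/1600 m = 2.0456 m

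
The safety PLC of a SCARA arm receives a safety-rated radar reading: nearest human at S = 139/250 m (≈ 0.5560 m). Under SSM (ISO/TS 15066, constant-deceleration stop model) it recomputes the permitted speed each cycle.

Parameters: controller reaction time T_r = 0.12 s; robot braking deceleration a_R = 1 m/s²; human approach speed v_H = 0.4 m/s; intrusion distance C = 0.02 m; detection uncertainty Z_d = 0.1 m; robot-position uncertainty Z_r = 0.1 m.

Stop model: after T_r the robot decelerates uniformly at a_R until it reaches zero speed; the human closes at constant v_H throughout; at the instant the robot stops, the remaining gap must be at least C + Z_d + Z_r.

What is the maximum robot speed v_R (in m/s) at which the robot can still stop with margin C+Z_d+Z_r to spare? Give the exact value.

v_R_max = 2/5 m/s = 0.4000 m/s

at the boundary: (1/2)·v² + (13/25)·v + (-36/125) = 0
  disc = (13/25)² − 4·(1/2)·(-36/125) = 529/625 ; √disc = 23/25
  v_R = (−(13/25) + 23/25) / (2·(1/2)) = 2/5 m/s
check:
stop time T_s = (2/5)/1 = 0.4000 s
robot in T_r: 0.4000·0.1200 = 0.0480 m
braking distance = 0.4000²/(2·1.0000) = 0.0800 m
human closes 0.4000·0.5200 = 0.2080 m
C+Z_d+Z_r = 0.0200+0.1000+0.1000 = 0.2200 m
sum ≈ 0.0480+0.0800+0.2080+0.2200 ≈ 0.5560 m = S ✓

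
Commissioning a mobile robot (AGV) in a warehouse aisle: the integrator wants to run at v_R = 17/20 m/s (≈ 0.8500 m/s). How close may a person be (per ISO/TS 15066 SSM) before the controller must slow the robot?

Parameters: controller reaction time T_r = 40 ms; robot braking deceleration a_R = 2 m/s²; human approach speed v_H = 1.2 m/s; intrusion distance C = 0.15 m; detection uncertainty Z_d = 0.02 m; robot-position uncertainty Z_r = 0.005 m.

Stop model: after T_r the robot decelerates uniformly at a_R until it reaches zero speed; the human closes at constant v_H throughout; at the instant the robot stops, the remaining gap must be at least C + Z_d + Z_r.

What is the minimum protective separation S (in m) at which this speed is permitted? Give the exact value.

T_s = v_R/a_R = (17/20)/2 = 0.4250 s
reaction-phase robot travel = 0.8500·0.0400 = 0.0340 m
robot under decel: 0.8500²/(2·2.0000) = 0.1806 m
person approaches 1.2000·(0.0400+0.4250) = 0.5580 m
residual clearance needed = 0.1500+0.0200+0.0050 = 0.1750 m
S_min ≈ 0.0340+0.1806+0.5580+0.1750  ⇒  S_min = 7581/8000 m

S_min = 7581/8000 m = 0.9476 m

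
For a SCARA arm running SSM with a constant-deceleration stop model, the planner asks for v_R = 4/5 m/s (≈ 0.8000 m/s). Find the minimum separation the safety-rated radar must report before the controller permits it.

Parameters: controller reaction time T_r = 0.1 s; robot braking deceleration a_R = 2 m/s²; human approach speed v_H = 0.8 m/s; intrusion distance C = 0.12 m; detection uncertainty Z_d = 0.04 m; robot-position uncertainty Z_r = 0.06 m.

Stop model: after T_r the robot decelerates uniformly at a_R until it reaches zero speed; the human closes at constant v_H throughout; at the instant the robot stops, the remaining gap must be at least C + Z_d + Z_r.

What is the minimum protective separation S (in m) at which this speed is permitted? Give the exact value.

S_min = 43/50 m = 0.8600 m

T_s = v_R/a_R = (4/5)/2 = 0.4000 s
robot covers v_R·T_r = 0.8000·0.1000 = 0.0800 m before braking
robot covers 0.8000·0.4000 − ½·2.0000·0.4000² = 0.1600 m while stopping
human over T_r+T_s: 0.8000·(0.1000+0.4000) = 0.4000 m
C+Z_d+Z_r = 0.1200+0.0400+0.0600 = 0.2200 m
S_min ≈ 0.0800+0.1600+0.4000+0.2200  ⇒  S_min = 43/50 m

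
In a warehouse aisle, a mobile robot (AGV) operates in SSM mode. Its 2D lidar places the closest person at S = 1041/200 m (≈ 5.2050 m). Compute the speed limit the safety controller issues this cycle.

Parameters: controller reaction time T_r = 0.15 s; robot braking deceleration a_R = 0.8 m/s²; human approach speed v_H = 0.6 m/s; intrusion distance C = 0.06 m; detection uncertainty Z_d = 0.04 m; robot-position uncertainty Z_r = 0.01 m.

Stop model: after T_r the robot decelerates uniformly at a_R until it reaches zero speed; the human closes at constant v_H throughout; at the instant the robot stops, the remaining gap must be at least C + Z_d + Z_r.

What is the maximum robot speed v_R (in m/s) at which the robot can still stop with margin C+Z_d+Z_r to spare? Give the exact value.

v_R_max = 11/5 m/s = 2.2000 m/s

quadratic (5/8)·v² + (9/10)·v + (-1001/200) = 0
  disc = (9/10)² − 4·(5/8)·(-1001/200) = 5329/400 ; √disc = 73/20
  v_R = (−(9/10) + 73/20) / (2·(5/8)) = 11/5 m/s
check:
stop time T_s = (11/5)/(4/5) = 2.7500 s
robot in T_r: 2.2000·0.1500 = 0.3300 m
robot under decel: 2.2000²/(2·0.8000) = 3.0250 m
human closes 0.6000·2.9000 = 1.7400 m
residual clearance needed = 0.0600+0.0400+0.0100 = 0.1100 m
sum ≈ 0.3300+3.0250+1.7400+0.1100 ≈ 5.2050 m = S ✓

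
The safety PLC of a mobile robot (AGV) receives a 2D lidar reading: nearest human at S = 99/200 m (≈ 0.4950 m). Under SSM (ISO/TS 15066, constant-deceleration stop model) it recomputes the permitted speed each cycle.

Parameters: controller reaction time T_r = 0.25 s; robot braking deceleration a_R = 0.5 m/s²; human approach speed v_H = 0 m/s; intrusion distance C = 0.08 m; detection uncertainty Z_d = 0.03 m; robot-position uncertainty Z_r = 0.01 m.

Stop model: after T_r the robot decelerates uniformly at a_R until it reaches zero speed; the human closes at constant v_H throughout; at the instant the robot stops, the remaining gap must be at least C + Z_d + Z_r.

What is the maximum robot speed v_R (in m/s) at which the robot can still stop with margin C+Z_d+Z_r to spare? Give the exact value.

at the boundary: (1)·v² + (1/4)·v + (-3/8) = 0
  disc = (1/4)² − 4·(1)·(-3/8) = 25/16 ; √disc = 5/4
  v_R = (−(1/4) + 5/4) / (2·(1)) = 1/2 m/s
check:
braking lasts T_s = (1/2)/(1/2) = 1.0000 s
reaction-phase robot travel = 0.5000·0.2500 = 0.1250 m
robot covers 0.5000·1.0000 − ½·0.5000·1.0000² = 0.2500 m while stopping
person approaches 0.0000·(0.2500+1.0000) = 0.0000 m
C+Z_d+Z_r = 0.0800+0.0300+0.0100 = 0.1200 m
sum ≈ 0.1250+0.2500+0.0000+0.1200 ≈ 0.4950 m = S ✓

v_R_max = 1/2 m/s = 0.5000 m/s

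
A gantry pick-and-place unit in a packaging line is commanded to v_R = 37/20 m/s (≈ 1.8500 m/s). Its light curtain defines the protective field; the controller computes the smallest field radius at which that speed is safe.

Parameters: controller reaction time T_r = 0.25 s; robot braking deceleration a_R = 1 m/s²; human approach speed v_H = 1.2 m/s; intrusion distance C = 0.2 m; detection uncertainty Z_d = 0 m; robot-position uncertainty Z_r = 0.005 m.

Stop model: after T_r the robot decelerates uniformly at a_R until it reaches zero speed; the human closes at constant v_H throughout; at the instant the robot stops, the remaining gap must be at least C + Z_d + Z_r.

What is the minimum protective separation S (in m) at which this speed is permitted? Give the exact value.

S_min = 3919/800 m = 4.8987 m

braking lasts T_s = (37/20)/1 = 1.8500 s
reaction-phase robot travel = 1.8500·0.2500 = 0.4625 m
robot covers 1.8500·1.8500 − ½·1.0000·1.8500² = 1.7112 m while stopping
human over T_r+T_s: 1.2000·(0.2500+1.8500) = 2.5200 m
residual clearance needed = 0.2000+0.0000+0.0050 = 0.2050 m
S_min ≈ 0.4625+1.7112+2.5200+0.2050  ⇒  S_min = 3919/800 m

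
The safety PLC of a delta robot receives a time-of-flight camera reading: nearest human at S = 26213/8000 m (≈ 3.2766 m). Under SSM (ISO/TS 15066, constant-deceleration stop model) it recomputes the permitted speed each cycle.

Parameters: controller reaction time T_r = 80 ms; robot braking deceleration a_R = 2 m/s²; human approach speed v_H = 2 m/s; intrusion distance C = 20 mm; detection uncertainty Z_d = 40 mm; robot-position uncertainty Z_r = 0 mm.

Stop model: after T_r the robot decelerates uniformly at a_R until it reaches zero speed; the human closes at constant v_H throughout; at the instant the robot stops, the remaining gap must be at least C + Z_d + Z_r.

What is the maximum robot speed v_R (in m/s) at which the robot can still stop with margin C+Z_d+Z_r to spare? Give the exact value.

at the boundary: (1/4)·v² + (27/25)·v + (-24453/8000) = 0
  disc = (27/25)² − 4·(1/4)·(-24453/8000) = 168921/40000 ; √disc = 411/200
  v_R = (−(27/25) + 411/200) / (2·(1/4)) = 39/20 m/s
check:
stop time T_s = (39/20)/2 = 0.9750 s
robot in T_r: 1.9500·0.0800 = 0.1560 m
braking distance = 1.9500²/(2·2.0000) = 0.9506 m
human closes 2.0000·1.0550 = 2.1100 m
margins: 0.0200+0.0400+0.0000 = 0.0600 m
sum ≈ 0.1560+0.9506+2.1100+0.0600 ≈ 3.2766 m = S ✓

v_R_max = 39/20 m/s = 1.9500 m/s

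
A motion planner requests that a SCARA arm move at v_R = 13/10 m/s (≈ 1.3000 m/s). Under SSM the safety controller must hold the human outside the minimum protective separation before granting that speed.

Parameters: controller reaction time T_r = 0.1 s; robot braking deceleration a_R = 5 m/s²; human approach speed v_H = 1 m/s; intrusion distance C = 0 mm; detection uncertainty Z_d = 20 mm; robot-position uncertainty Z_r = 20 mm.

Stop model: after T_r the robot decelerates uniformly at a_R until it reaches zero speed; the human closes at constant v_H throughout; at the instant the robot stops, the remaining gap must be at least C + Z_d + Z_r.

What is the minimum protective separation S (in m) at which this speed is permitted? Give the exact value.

S_min = 699/1000 m = 0.6990 m

stop time T_s = (13/10)/5 = 0.2600 s
robot in T_r: 1.3000·0.1000 = 0.1300 m
robot under decel: 1.3000²/(2·5.0000) = 0.1690 m
human closes 1.0000·0.3600 = 0.3600 m
margins: 0.0000+0.0200+0.0200 = 0.0400 m
S_min ≈ 0.1300+0.1690+0.3600+0.0400  ⇒  S_min = 699/1000 m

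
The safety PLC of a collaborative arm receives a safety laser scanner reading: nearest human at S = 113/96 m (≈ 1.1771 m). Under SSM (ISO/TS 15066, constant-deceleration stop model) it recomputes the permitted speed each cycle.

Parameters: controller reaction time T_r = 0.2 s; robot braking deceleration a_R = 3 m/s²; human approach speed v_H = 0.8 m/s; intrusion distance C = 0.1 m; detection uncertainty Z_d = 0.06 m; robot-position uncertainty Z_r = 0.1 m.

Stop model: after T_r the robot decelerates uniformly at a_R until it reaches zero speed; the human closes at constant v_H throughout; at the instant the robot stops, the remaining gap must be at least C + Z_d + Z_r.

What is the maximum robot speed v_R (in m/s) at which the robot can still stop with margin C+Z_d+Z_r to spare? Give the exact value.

v_R_max = 23/20 m/s = 1.1500 m/s

collect terms ⇒ (1/6)·v_R² + (7/15)·v_R + (-1817/2400) = 0
  disc = (7/15)² − 4·(1/6)·(-1817/2400) = 289/400 ; √disc = 17/20
  v_R = (−(7/15) + 17/20) / (2·(1/6)) = 23/20 m/s
check:
T_s = v_R/a_R = (23/20)/3 = 0.3833 s
robot covers v_R·T_r = 1.1500·0.2000 = 0.2300 m before braking
robot covers 1.1500·0.3833 − ½·3.0000·0.3833² = 0.2204 m while stopping
human over T_r+T_s: 0.8000·(0.2000+0.3833) = 0.4667 m
margins: 0.1000+0.0600+0.1000 = 0.2600 m
sum ≈ 0.2300+0.2204+0.4667+0.2600 ≈ 1.1771 m = S ✓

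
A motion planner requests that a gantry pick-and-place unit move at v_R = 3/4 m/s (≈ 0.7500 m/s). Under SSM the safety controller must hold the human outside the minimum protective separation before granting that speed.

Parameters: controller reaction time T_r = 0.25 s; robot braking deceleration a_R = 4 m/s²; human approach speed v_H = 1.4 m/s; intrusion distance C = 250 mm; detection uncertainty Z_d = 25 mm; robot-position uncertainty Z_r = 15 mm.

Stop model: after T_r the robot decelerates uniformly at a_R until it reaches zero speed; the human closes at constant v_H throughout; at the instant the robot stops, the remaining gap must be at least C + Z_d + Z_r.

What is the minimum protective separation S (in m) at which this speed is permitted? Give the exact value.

S_min = 3713/3200 m = 1.1603 m

T_s = v_R/a_R = (3/4)/4 = 0.1875 s
reaction-phase robot travel = 0.7500·0.2500 = 0.1875 m
braking distance = 0.7500²/(2·4.0000) = 0.0703 m
human closes 1.4000·0.4375 = 0.6125 m
C+Z_d+Z_r = 0.2500+0.0250+0.0150 = 0.2900 m
S_min ≈ 0.1875+0.0703+0.6125+0.2900  ⇒  S_min = 3713/3200 m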